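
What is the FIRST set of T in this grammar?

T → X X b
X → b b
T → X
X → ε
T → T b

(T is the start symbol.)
FIRST sets of the other non-terminals involved (by the same procedure, iterated to a fixed point):
  FIRST(X) = { 'b', ε }

From T → X X b:
  - X is a non-terminal: add FIRST(X) \ {ε} = { 'b' }
    X is nullable, so continue to the next symbol
  - X is a non-terminal: add FIRST(X) \ {ε} = { 'b' }
    X is nullable, so continue to the next symbol
  - b is a terminal: add 'b' and stop
From T → X:
  - X is a non-terminal: add FIRST(X) \ {ε} = { 'b' }
    X is nullable and nothing follows, so the whole right-hand side can vanish: ε ∈ FIRST(T)
From T → T b:
  - T is the symbol being defined: contributes nothing new
    T is nullable, so continue to the next symbol
  - b is a terminal: add 'b' and stop

Collecting: FIRST(T) = { 'b', ε }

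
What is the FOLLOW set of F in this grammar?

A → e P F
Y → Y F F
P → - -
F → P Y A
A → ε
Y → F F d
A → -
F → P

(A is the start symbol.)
{ $, '-', 'd', 'e' }

To compute FOLLOW(F), find every occurrence of F on a right-hand side N → α F β: add FIRST(β) \ {ε}, and if β is empty or nullable also add FOLLOW(N). Iterate to a fixed point.

In A → e P F: F is at the end, add FOLLOW(A)
In Y → Y F F: F is followed by F, add FIRST(F) \ {ε} = { '-' }
In Y → Y F F: F is at the end, add FOLLOW(Y)
In Y → F F d: F is followed by F d, add FIRST(F d) \ {ε} = { '-' }
In Y → F F d: F is followed by d, add FIRST(d) \ {ε} = { 'd' }

The FOLLOW sets referred to above (computed the same way, to a fixed point):
  FOLLOW(A) = { $, '-', 'd', 'e' }
  FOLLOW(Y) = { $, '-', 'd', 'e' }

Taking the union: FOLLOW(F) = { $, '-', 'd', 'e' }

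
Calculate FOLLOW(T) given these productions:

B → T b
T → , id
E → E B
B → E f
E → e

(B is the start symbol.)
To compute FOLLOW(T), find every occurrence of T on a right-hand side N → α T β: add FIRST(β) \ {ε}, and if β is empty or nullable also add FOLLOW(N). Iterate to a fixed point.

In B → T b: T is followed by b, add FIRST(b) \ {ε} = { 'b' }

Taking the union: FOLLOW(T) = { 'b' }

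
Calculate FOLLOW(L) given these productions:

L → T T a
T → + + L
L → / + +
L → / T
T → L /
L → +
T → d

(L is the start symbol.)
{ $, '+', '/', 'a', 'd' }

To compute FOLLOW(L), find every occurrence of L on a right-hand side N → α L β: add FIRST(β) \ {ε}, and if β is empty or nullable also add FOLLOW(N). Iterate to a fixed point.

L is the start symbol, so $ ∈ FOLLOW(L).
In T → + + L: L is at the end, add FOLLOW(T)
In T → L /: L is followed by '/', add FIRST('/') \ {ε} = { '/' }

The FOLLOW sets referred to above (computed the same way, to a fixed point):
  FOLLOW(T) = { $, '+', '/', 'a', 'd' }

Taking the union: FOLLOW(L) = { $, '+', '/', 'a', 'd' }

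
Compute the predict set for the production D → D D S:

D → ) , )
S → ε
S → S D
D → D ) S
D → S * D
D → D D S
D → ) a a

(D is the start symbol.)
PREDICT(D → D D S) = (FIRST(RHS) \ {ε}) ∪ (FOLLOW(D) if ε ∈ FIRST(RHS), i.e. RHS ⇒* ε)
FIRST(D) = { ')', '*' }
FIRST(D D S) = { ')', '*' }
ε ∉ FIRST(D D S), so FOLLOW(D) is not added.
PREDICT(D → D D S) = { ')', '*' }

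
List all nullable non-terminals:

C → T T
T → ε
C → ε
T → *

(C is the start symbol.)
{ 'C', 'T' }

A non-terminal is nullable if it can derive ε (the empty string): either it has an ε-production, or it has a production whose right-hand side consists entirely of nullable non-terminals.

ε-productions: T → ε, C → ε
So T, C are immediately nullable.
Every non-terminal is now nullable.
Nullable = { 'C', 'T' }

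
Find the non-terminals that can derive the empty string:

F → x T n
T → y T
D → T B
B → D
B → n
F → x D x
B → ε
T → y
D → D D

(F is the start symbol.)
A non-terminal is nullable if it can derive ε (the empty string): either it has an ε-production, or it has a production whose right-hand side consists entirely of nullable non-terminals.

ε-productions: B → ε
So B is immediately nullable.
No further non-terminal can be added: every production for the remaining non-terminals contains a terminal or a non-nullable non-terminal.
Nullable = { 'B' }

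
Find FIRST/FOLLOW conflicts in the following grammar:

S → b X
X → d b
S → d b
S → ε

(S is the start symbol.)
No FIRST/FOLLOW conflicts.

Nullable non-terminals: S.

S: nullable alternative(s) S → ε; FOLLOW(S) = { $ }
  S → b X: FIRST \ {ε} = { 'b' } — disjoint from FOLLOW(S)
  S → d b: FIRST \ {ε} = { 'd' } — disjoint from FOLLOW(S)
  S → ε: FIRST \ {ε} = { } — this is the only nullable alternative, skip

X has no nullable alternative, so no FIRST/FOLLOW check is needed there.

No FIRST/FOLLOW conflicts found.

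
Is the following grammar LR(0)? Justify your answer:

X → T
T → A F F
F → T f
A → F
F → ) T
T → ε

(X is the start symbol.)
Augment with X' → X and build the canonical LR(0) collection (I0 = CLOSURE({[X' → . X]}), then GOTO on every symbol after a dot until no new states appear). It has 11 states:
  I0: { [A → . F], [F → . ) T], [F → . T f], [T → . A F F], [T → .], [X → . T], [X' → . X] }  — shift, reduce
  I1: { [A → . F], [F → ) . T], [F → . ) T], [F → . T f], [T → . A F F], [T → .] }  — shift, reduce
  I2: { [A → . F], [F → . ) T], [F → . T f], [T → . A F F], [T → .], [T → A . F F] }  — shift, reduce
  I3: { [A → F .] }  — reduce
  I4: { [F → T . f], [X → T .] }  — shift, reduce
  I5: { [X' → X .] }  — accept
  I6: { [F → T f .] }  — reduce
  I7: { [A → . F], [A → F .], [F → . ) T], [F → . T f], [T → . A F F], [T → .], [T → A F . F] }  — shift, 2 reduces
  I8: { [F → T . f] }  — shift
  I9: { [A → F .], [T → A F F .] }  — 2 reduces
  I10: { [F → ) T .], [F → T . f] }  — shift, reduce

Conflict in state I0:
  Shift-reduce conflict between [T → .] and [F → . ) T]
So the grammar is NOT LR(0).

Answer: No. Shift-reduce conflict between [T → .] and [F → . ) T]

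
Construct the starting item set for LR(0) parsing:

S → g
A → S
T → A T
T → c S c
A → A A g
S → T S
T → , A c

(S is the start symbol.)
{ [A → . A A g], [A → . S], [S → . T S], [S → . g], [S' → . S], [T → . , A c], [T → . A T], [T → . c S c] }

First, augment the grammar with S' → S
I₀ = CLOSURE({ [S' → . S] }):
  [S' → . S] has the dot before S: add [S → . g], [S → . T S]
  [S → . T S] has the dot before T: add [T → . A T], [T → . c S c], [T → . , A c]
  [T → . A T] has the dot before A: add [A → . S], [A → . A A g]
No further items can be added.

I₀ = { [A → . A A g], [A → . S], [S → . T S], [S → . g], [S' → . S], [T → . , A c], [T → . A T], [T → . c S c] }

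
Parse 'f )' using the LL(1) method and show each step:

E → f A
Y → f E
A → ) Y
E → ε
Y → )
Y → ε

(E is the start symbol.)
LL(1) parsing maintains a stack (initially the start symbol over $) and the input. At each step: if the stack top is a terminal, match it against the current input token; if it is a non-terminal N, replace it with the RHS of M[N, lookahead] (the unique production whose predict set contains the lookahead).

Stack is shown with the top on the left.

Stack  Input  Action
--------------------
E $    f ) $  output E → f A
f A $  f ) $  match 'f'
A $    ) $    output A → ) Y
) Y $  ) $    match ')'
Y $    $      output Y → ε
$      $      accept

The string is accepted.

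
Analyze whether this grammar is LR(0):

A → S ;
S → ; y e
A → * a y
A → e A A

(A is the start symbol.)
A grammar is LR(0) if no state in the canonical LR(0) collection has:
  - both a shift item (dot before a terminal) and a complete item (shift-reduce conflict), or
  - two or more complete items (reduce-reduce conflict; the accept item [A' → A .] counts as a complete item here).

Augment with A' → A and build the canonical LR(0) collection (I0 = CLOSURE({[A' → . A]}), then GOTO on every symbol after a dot until no new states appear). It has 13 states:
  I0: { [A → . * a y], [A → . S ;], [A → . e A A], [A' → . A], [S → . ; y e] }  — shift
  I1: { [A → * . a y] }  — shift
  I2: { [S → ; . y e] }  — shift
  I3: { [A' → A .] }  — accept
  I4: { [A → S . ;] }  — shift
  I5: { [A → . * a y], [A → . S ;], [A → . e A A], [A → e . A A], [S → . ; y e] }  — shift
  I6: { [A → . * a y], [A → . S ;], [A → . e A A], [A → e A . A], [S → . ; y e] }  — shift
  I7: { [A → e A A .] }  — reduce
  I8: { [A → S ; .] }  — reduce
  I9: { [S → ; y . e] }  — shift
  I10: { [S → ; y e .] }  — reduce
  I11: { [A → * a . y] }  — shift
  I12: { [A → * a y .] }  — reduce

Every state is either a pure shift/goto state or contains exactly one complete item and nothing to shift — no conflicts. The grammar is LR(0).

Answer: Yes, the grammar is LR(0)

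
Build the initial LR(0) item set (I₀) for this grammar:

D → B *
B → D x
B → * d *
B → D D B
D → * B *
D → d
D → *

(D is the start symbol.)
First, augment the grammar with D' → D
I₀ = CLOSURE({ [D' → . D] }):
  [D' → . D] has the dot before D: add [D → . B *], [D → . * B *], [D → . d], [D → . *]
  [D → . B *] has the dot before B: add [B → . D x], [B → . * d *], [B → . D D B]
No further items can be added.

I₀ = { [B → . * d *], [B → . D D B], [B → . D x], [D → . * B *], [D → . *], [D → . B *], [D → . d], [D' → . D] }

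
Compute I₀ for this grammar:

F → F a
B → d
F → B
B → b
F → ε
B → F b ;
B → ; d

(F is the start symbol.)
First, augment the grammar with F' → F
I₀ = CLOSURE({ [F' → . F] }):
  [F' → . F] has the dot before F: add [F → . F a], [F → . B], [F → .]
  [F → . B] has the dot before B: add [B → . d], [B → . b], [B → . F b ;], [B → . ; d]
No further items can be added.

I₀ = { [B → . ; d], [B → . F b ;], [B → . b], [B → . d], [F → . B], [F → . F a], [F → .], [F' → . F] }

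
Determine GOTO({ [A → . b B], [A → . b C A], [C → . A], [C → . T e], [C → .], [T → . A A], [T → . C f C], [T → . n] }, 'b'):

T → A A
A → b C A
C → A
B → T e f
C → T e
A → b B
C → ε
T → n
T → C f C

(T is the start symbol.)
{ [A → . b B], [A → . b C A], [A → b . B], [A → b . C A], [B → . T e f], [C → . A], [C → . T e], [C → .], [T → . A A], [T → . C f C], [T → . n] }

GOTO(I, 'b') = CLOSURE({ [A → αX.β] : [A → α.Xβ] ∈ I, X = 'b' })

Items with dot before 'b', with the dot advanced:
  [A → . b B] → [A → b . B]
  [A → . b C A] → [A → b . C A]
Closure of the advanced items:
  [A → b . B] has the dot before B: add [B → . T e f]
  [A → b . C A] has the dot before C: add [C → . A], [C → . T e], [C → .]
  [B → . T e f] has the dot before T: add [T → . A A], [T → . n], [T → . C f C]
  [C → . A] has the dot before A: add [A → . b C A], [A → . b B]

GOTO = { [A → . b B], [A → . b C A], [A → b . B], [A → b . C A], [B → . T e f], [C → . A], [C → . T e], [C → .], [T → . A A], [T → . C f C], [T → . n] }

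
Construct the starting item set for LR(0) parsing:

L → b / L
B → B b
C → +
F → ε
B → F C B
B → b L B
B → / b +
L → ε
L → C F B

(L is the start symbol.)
{ [C → . +], [L → . C F B], [L → . b / L], [L → .], [L' → . L] }

First, augment the grammar with L' → L
I₀ = CLOSURE({ [L' → . L] }):
  [L' → . L] has the dot before L: add [L → . b / L], [L → .], [L → . C F B]
  [L → . C F B] has the dot before C: add [C → . +]
No further items can be added.

I₀ = { [C → . +], [L → . C F B], [L → . b / L], [L → .], [L' → . L] }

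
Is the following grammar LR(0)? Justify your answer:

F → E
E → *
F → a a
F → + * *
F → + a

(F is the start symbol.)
Yes, the grammar is LR(0)

A grammar is LR(0) if no state in the canonical LR(0) collection has:
  - both a shift item (dot before a terminal) and a complete item (shift-reduce conflict), or
  - two or more complete items (reduce-reduce conflict; the accept item [F' → F .] counts as a complete item here).

Augment with F' → F and build the canonical LR(0) collection (I0 = CLOSURE({[F' → . F]}), then GOTO on every symbol after a dot until no new states appear). It has 10 states:
  I0: { [E → . *], [F → . + * *], [F → . + a], [F → . E], [F → . a a], [F' → . F] }  — shift
  I1: { [E → * .] }  — reduce
  I2: { [F → + . * *], [F → + . a] }  — shift
  I3: { [F → E .] }  — reduce
  I4: { [F' → F .] }  — accept
  I5: { [F → a . a] }  — shift
  I6: { [F → a a .] }  — reduce
  I7: { [F → + * . *] }  — shift
  I8: { [F → + a .] }  — reduce
  I9: { [F → + * * .] }  — reduce

Every state is either a pure shift/goto state or contains exactly one complete item and nothing to shift — no conflicts. The grammar is LR(0).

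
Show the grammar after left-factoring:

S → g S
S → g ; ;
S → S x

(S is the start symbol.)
S → g S'
S' → S
S' → ; ;
S → S x

Left-factoring transforms A → αβ₁ | αβ₂ into A → αA' and A' → β₁ | β₂
(α is the longest common prefix among the alternatives). Repeat until
no nonterminal has two alternatives with a common prefix.

Round 1: S has alternatives sharing prefix 'g'. Introduce S': S → g S'
  Add: S' → S
  Add: S' → ; ;

No remaining common prefixes — done.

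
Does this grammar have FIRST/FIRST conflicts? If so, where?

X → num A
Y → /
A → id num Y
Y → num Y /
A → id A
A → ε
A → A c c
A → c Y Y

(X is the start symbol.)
A FIRST/FIRST conflict occurs when two productions N → α and N → β for the same non-terminal have FIRST(α) ∩ FIRST(β) ≠ ∅ (with ε ∈ FIRST of a nullable right-hand side, so two nullable alternatives also conflict).

FIRST sets of the non-terminals at (or reachable through a nullable prefix from) the front of some alternative:
  FIRST(A) = { 'c', 'id', ε }

Productions for Y:
  Y → /: FIRST = { '/' }
  Y → num Y /: FIRST = { 'num' }
Productions for A:
  A → id num Y: FIRST = { 'id' }
  A → id A: FIRST = { 'id' }
  A → ε: FIRST = { ε }
  A → A c c: FIRST = { 'c', 'id' }
  A → c Y Y: FIRST = { 'c' }
X has only one production, so no FIRST/FIRST conflict is possible there.

Conflict for A: A → id num Y and A → id A
  Overlap: { 'id' }
Conflict for A: A → id num Y and A → A c c
  Overlap: { 'id' }
Conflict for A: A → id A and A → A c c
  Overlap: { 'id' }
Conflict for A: A → A c c and A → c Y Y
  Overlap: { 'c' }

Answer: Yes. A → id num Y / A → id A on { 'id' }; A → id num Y / A → A c c on { 'id' }; A → id A / A → A c c on { 'id' }; A → A c c / A → c Y Y on { 'c' }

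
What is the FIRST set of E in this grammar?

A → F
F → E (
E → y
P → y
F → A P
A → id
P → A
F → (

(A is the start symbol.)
From E → y:
  - y is a terminal: add 'y' and stop

Collecting: FIRST(E) = { 'y' }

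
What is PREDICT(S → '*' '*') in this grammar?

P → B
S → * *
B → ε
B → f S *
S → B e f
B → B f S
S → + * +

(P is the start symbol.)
PREDICT(S → '*' '*') = (FIRST(RHS) \ {ε}) ∪ (FOLLOW(S) if ε ∈ FIRST(RHS), i.e. RHS ⇒* ε)
FIRST('*' '*') = { '*' }
ε ∉ FIRST('*' '*'), so FOLLOW(S) is not added.
PREDICT(S → '*' '*') = { '*' }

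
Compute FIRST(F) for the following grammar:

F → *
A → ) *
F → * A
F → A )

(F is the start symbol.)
FIRST sets of the other non-terminals involved (by the same procedure, iterated to a fixed point):
  FIRST(A) = { ')' }

From F → *:
  - '*' is a terminal: add '*' and stop
From F → * A:
  - '*' is a terminal: add '*' and stop
From F → A ):
  - A is a non-terminal: add FIRST(A) \ {ε} = { ')' }
    A is not nullable, so stop

Collecting: FIRST(F) = { ')', '*' }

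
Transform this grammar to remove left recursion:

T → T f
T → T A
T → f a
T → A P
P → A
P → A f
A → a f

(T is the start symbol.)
T is directly left-recursive. The standard transformation for
  A → A α₁ | ... | A α_m | β₁ | ... | β_n
is
  A  → β₁ A' | ... | β_n A'
  A' → α₁ A' | ... | α_m A' | ε

T → f a becomes T → f a T'
T → A P becomes T → A P T'
T → T f becomes T' → f T'
T → T A becomes T' → A T'
Add T' → ε

Productions for other non-terminals are unchanged:
  P → A
  P → A f
  A → a f

Resulting grammar:
T → f a T'
T → A P T'
T' → f T'
T' → A T'
T' → ε
P → A
P → A f
A → a f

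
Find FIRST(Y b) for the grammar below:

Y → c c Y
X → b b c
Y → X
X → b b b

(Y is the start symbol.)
{ 'b', 'c' }

FIRST sets of the non-terminals involved (from the grammar, by fixed-point iteration):
  FIRST(Y) = { 'b', 'c' }

To compute FIRST(Y b), process the symbols left to right:
Symbol Y is a non-terminal. Add FIRST(Y) \ {ε} = { 'b', 'c' }
Y is not nullable (ε ∉ FIRST(Y)), so stop here.
FIRST(Y b) = { 'b', 'c' }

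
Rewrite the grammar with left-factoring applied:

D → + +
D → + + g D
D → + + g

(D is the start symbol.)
D → + + D'
D' → ε
D' → g D''
D'' → D
D'' → ε

Left-factoring transforms A → αβ₁ | αβ₂ into A → αA' and A' → β₁ | β₂
(α is the longest common prefix among the alternatives). Repeat until
no nonterminal has two alternatives with a common prefix.

Round 1: D has alternatives sharing prefix '+ +'. Introduce D': D → + + D'
  Add: D' → ε
  Add: D' → g D
  Add: D' → g

Round 2: D' has alternatives sharing prefix 'g'. Introduce D'': D' → g D''
  Add: D'' → D
  Add: D'' → ε

No remaining common prefixes — done.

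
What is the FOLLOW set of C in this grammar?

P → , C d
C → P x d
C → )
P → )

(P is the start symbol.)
To compute FOLLOW(C), find every occurrence of C on a right-hand side N → α C β: add FIRST(β) \ {ε}, and if β is empty or nullable also add FOLLOW(N). Iterate to a fixed point.

In P → , C d: C is followed by d, add FIRST(d) \ {ε} = { 'd' }

Taking the union: FOLLOW(C) = { 'd' }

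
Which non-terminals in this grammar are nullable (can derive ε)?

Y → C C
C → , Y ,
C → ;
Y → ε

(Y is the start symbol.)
{ 'Y' }

A non-terminal is nullable if it can derive ε (the empty string): either it has an ε-production, or it has a production whose right-hand side consists entirely of nullable non-terminals.

ε-productions: Y → ε
So Y is immediately nullable.
No further non-terminal can be added: every production for the remaining non-terminals contains a terminal or a non-nullable non-terminal.
Nullable = { 'Y' }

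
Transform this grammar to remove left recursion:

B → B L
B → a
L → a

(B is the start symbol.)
B is directly left-recursive. The standard transformation for
  A → A α₁ | ... | A α_m | β₁ | ... | β_n
is
  A  → β₁ A' | ... | β_n A'
  A' → α₁ A' | ... | α_m A' | ε

B → a becomes B → a B'
B → B L becomes B' → L B'
Add B' → ε

Productions for other non-terminals are unchanged:
  L → a

Resulting grammar:
B → a B'
B' → L B'
B' → ε
L → a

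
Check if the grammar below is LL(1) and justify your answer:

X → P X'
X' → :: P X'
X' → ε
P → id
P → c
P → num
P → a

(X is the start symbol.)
Yes, the grammar is LL(1).

Relevant sets:
  FOLLOW(X') = { $ }

For X':
  PREDICT(X' → :: P X') = { '::' }
  PREDICT(X' → ε) = { $ }
For P:
  PREDICT(P → id) = { 'id' }
  PREDICT(P → c) = { 'c' }
  PREDICT(P → num) = { 'num' }
  PREDICT(P → a) = { 'a' }
X has a single production, so nothing to check there.

All predict sets are disjoint. The grammar IS LL(1).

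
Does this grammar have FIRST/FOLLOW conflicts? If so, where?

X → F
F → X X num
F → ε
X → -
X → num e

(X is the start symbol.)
Yes. X → '-' with FOLLOW(X) on { '-' }; X → num e with FOLLOW(X) on { 'num' }; F → X X num with FOLLOW(F) on { '-', 'num' }

Nullable non-terminals: F, X.
FIRST sets used below: FIRST(X) = { '-', 'num', ε }, FIRST(F) = { '-', 'num', ε }

F: nullable alternative(s) F → ε; FOLLOW(F) = { $, '-', 'num' }
  F → X X num: FIRST \ {ε} = { '-', 'num' } — overlaps FOLLOW(F) on { '-', 'num' }: CONFLICT
  F → ε: FIRST \ {ε} = { } — this is the only nullable alternative, skip

X: nullable alternative(s) X → F; FOLLOW(X) = { $, '-', 'num' }
  X → F: FIRST \ {ε} = { '-', 'num' } — this is the only nullable alternative, skip
  X → -: FIRST \ {ε} = { '-' } — overlaps FOLLOW(X) on { '-' }: CONFLICT
  X → num e: FIRST \ {ε} = { 'num' } — overlaps FOLLOW(X) on { 'num' }: CONFLICT

So the grammar has 3 FIRST/FOLLOW conflicts (marked CONFLICT above).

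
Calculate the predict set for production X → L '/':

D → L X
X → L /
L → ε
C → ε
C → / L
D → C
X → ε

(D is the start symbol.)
{ '/' }

PREDICT(X → L '/') = (FIRST(RHS) \ {ε}) ∪ (FOLLOW(X) if ε ∈ FIRST(RHS), i.e. RHS ⇒* ε)
FIRST(L) = { ε }
FIRST(L '/') = { '/' }
ε ∉ FIRST(L '/'), so FOLLOW(X) is not added.
PREDICT(X → L '/') = { '/' }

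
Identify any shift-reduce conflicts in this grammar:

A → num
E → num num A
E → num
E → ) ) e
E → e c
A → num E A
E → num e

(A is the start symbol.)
Yes — I2: [A → num .] vs [E → . ) ) e]; I6: [E → num .] vs [E → num . e]

Augment with A' → A and build the canonical LR(0) collection (I0 = CLOSURE({[A' → . A]}), then GOTO on every symbol after a dot until no new states appear). It has 14 states:
  I0: { [A → . num E A], [A → . num], [A' → . A] }  — shift
  I1: { [A' → A .] }  — accept
  I2: { [A → num . E A], [A → num .], [E → . ) ) e], [E → . e c], [E → . num e], [E → . num num A], [E → . num] }  — shift, reduce
  I3: { [E → ) . ) e] }  — shift
  I4: { [A → . num E A], [A → . num], [A → num E . A] }  — shift
  I5: { [E → e . c] }  — shift
  I6: { [E → num . e], [E → num . num A], [E → num .] }  — shift, reduce
  I7: { [E → num e .] }  — reduce
  I8: { [A → . num E A], [A → . num], [E → num num . A] }  — shift
  I9: { [E → num num A .] }  — reduce
  I10: { [E → e c .] }  — reduce
  I11: { [A → num E A .] }  — reduce
  I12: { [E → ) ) . e] }  — shift
  I13: { [E → ) ) e .] }  — reduce

I2 contains reduce item [A → num .] and shift items [E → . ) ) e], [E → . e c], [E → . num], [E → . num e], [E → . num num A] — shift-reduce conflict.
I6 contains reduce item [E → num .] and shift items [E → num . e], [E → num . num A] — shift-reduce conflict.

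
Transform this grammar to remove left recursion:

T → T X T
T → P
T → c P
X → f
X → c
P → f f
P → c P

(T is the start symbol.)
T is directly left-recursive. The standard transformation for
  A → A α₁ | ... | A α_m | β₁ | ... | β_n
is
  A  → β₁ A' | ... | β_n A'
  A' → α₁ A' | ... | α_m A' | ε

T → P becomes T → P T'
T → c P becomes T → c P T'
T → T X T becomes T' → X T T'
Add T' → ε

Productions for other non-terminals are unchanged:
  X → f
  X → c
  P → f f
  P → c P

Resulting grammar:
T → P T'
T → c P T'
T' → X T T'
T' → ε
X → f
X → c
P → f f
P → c P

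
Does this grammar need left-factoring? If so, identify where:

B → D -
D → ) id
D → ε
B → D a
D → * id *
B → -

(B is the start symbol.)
Left-factoring is needed when two productions for the same non-terminal
share a common prefix on the right-hand side.

Productions for B:
  B → D -
  B → D a
  B → -
Productions for D:
  D → ) id
  D → ε
  D → * id *

Found common prefix 'D' in productions for B

Answer: Yes, B has productions with common prefix 'D'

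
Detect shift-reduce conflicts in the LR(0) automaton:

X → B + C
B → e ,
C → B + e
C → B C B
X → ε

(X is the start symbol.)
A shift-reduce conflict occurs when an LR(0) state has both:
  - a complete (reduce) item [A → α .] (dot at the end), and
  - a shift item [B → β . c γ] (dot before a terminal).

Augment with X' → X and build the canonical LR(0) collection (I0 = CLOSURE({[X' → . X]}), then GOTO on every symbol after a dot until no new states appear). It has 12 states:
  I0: { [B → . e ,], [X → . B + C], [X → .], [X' → . X] }  — shift, reduce
  I1: { [X → B . + C] }  — shift
  I2: { [X' → X .] }  — accept
  I3: { [B → e . ,] }  — shift
  I4: { [B → e , .] }  — reduce
  I5: { [B → . e ,], [C → . B + e], [C → . B C B], [X → B + . C] }  — shift
  I6: { [B → . e ,], [C → . B + e], [C → . B C B], [C → B . + e], [C → B . C B] }  — shift
  I7: { [X → B + C .] }  — reduce
  I8: { [C → B + . e] }  — shift
  I9: { [B → . e ,], [C → B C . B] }  — shift
  I10: { [C → B C B .] }  — reduce
  I11: { [C → B + e .] }  — reduce

I0 contains reduce item [X → .] and shift item [B → . e ,] — shift-reduce conflict.

Answer: Yes — I0: [X → .] vs [B → . e ,]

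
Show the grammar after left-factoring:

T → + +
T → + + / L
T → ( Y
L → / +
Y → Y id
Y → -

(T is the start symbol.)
Left-factoring transforms A → αβ₁ | αβ₂ into A → αA' and A' → β₁ | β₂
(α is the longest common prefix among the alternatives). Repeat until
no nonterminal has two alternatives with a common prefix.

Round 1: T has alternatives sharing prefix '+ +'. Introduce T': T → + + T'
  Add: T' → ε
  Add: T' → / L

No remaining common prefixes — done.

Resulting grammar:
T → + + T'
T' → ε
T' → / L
T → ( Y
L → / +
Y → Y id
Y → -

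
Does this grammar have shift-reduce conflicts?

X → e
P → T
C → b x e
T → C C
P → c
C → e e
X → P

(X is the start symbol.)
Augment with X' → X and build the canonical LR(0) collection (I0 = CLOSURE({[X' → . X]}), then GOTO on every symbol after a dot until no new states appear). It has 13 states:
  I0: { [C → . b x e], [C → . e e], [P → . T], [P → . c], [T → . C C], [X → . P], [X → . e], [X' → . X] }  — shift
  I1: { [C → . b x e], [C → . e e], [T → C . C] }  — shift
  I2: { [X → P .] }  — reduce
  I3: { [P → T .] }  — reduce
  I4: { [X' → X .] }  — accept
  I5: { [C → b . x e] }  — shift
  I6: { [P → c .] }  — reduce
  I7: { [C → e . e], [X → e .] }  — shift, reduce
  I8: { [C → e e .] }  — reduce
  I9: { [C → b x . e] }  — shift
  I10: { [C → b x e .] }  — reduce
  I11: { [T → C C .] }  — reduce
  I12: { [C → e . e] }  — shift

I7 contains reduce item [X → e .] and shift item [C → e . e] — shift-reduce conflict.

Answer: Yes — I7: [X → e .] vs [C → e . e]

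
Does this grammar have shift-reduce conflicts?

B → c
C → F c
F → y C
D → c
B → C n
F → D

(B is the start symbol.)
Augment with B' → B and build the canonical LR(0) collection (I0 = CLOSURE({[B' → . B]}), then GOTO on every symbol after a dot until no new states appear). It has 11 states:
  I0: { [B → . C n], [B → . c], [B' → . B], [C → . F c], [D → . c], [F → . D], [F → . y C] }  — shift
  I1: { [B' → B .] }  — accept
  I2: { [B → C . n] }  — shift
  I3: { [F → D .] }  — reduce
  I4: { [C → F . c] }  — shift
  I5: { [B → c .], [D → c .] }  — 2 reduces
  I6: { [C → . F c], [D → . c], [F → . D], [F → . y C], [F → y . C] }  — shift
  I7: { [F → y C .] }  — reduce
  I8: { [D → c .] }  — reduce
  I9: { [C → F c .] }  — reduce
  I10: { [B → C n .] }  — reduce

No state contains both a complete item and a shift item.

Answer: No shift-reduce conflicts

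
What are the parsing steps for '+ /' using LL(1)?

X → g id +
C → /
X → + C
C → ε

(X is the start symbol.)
LL(1) parsing maintains a stack (initially the start symbol over $) and the input. At each step: if the stack top is a terminal, match it against the current input token; if it is a non-terminal N, replace it with the RHS of M[N, lookahead] (the unique production whose predict set contains the lookahead).

Stack is shown with the top on the left.

Stack  Input  Action
--------------------
X $    + / $  output X → + C
+ C $  + / $  match '+'
C $    / $    output C → /
/ $    / $    match '/'
$      $      accept

The string is accepted.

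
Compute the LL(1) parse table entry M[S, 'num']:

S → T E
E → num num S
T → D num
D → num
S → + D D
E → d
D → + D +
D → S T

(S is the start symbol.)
To find M[S, 'num'], we find productions for S where 'num' is in the predict set (PREDICT(N → α) = (FIRST(α) \ {ε}) ∪ (FOLLOW(N) if α ⇒* ε)).

Relevant sets:
  FIRST(T) = { '+', 'num' }

S → T E: PREDICT = { '+', 'num' }
  'num' is in predict set, so this production goes in M[S, 'num']
S → + D D: PREDICT = { '+' }

M[S, 'num'] = S → T E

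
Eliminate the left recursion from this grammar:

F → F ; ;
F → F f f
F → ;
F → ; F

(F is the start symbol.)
F → ; F'
F → ; F F'
F' → ; ; F'
F' → f f F'
F' → ε

F is directly left-recursive. The standard transformation for
  A → A α₁ | ... | A α_m | β₁ | ... | β_n
is
  A  → β₁ A' | ... | β_n A'
  A' → α₁ A' | ... | α_m A' | ε

F → ; becomes F → ; F'
F → ; F becomes F → ; F F'
F → F ; ; becomes F' → ; ; F'
F → F f f becomes F' → f f F'
Add F' → ε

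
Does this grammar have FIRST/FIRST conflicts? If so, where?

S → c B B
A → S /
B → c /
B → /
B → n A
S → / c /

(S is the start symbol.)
No FIRST/FIRST conflicts.

A FIRST/FIRST conflict occurs when two productions N → α and N → β for the same non-terminal have FIRST(α) ∩ FIRST(β) ≠ ∅ (with ε ∈ FIRST of a nullable right-hand side, so two nullable alternatives also conflict).

Productions for S:
  S → c B B: FIRST = { 'c' }
  S → / c /: FIRST = { '/' }
Productions for B:
  B → c /: FIRST = { 'c' }
  B → /: FIRST = { '/' }
  B → n A: FIRST = { 'n' }
A has only one production, so no FIRST/FIRST conflict is possible there.

All alternatives of each non-terminal have pairwise disjoint FIRST sets.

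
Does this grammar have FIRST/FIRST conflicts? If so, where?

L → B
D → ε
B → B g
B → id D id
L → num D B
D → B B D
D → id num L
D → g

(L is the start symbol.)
Yes. D → B B D / D → id num L on { 'id' }; B → B g / B → id D id on { 'id' }

FIRST sets of the non-terminals at (or reachable through a nullable prefix from) the front of some alternative:
  FIRST(B) = { 'id' }

Productions for L:
  L → B: FIRST = { 'id' }
  L → num D B: FIRST = { 'num' }
Productions for D:
  D → ε: FIRST = { ε }
  D → B B D: FIRST = { 'id' }
  D → id num L: FIRST = { 'id' }
  D → g: FIRST = { 'g' }
Productions for B:
  B → B g: FIRST = { 'id' }
  B → id D id: FIRST = { 'id' }

Conflict for D: D → B B D and D → id num L
  Overlap: { 'id' }
Conflict for B: B → B g and B → id D id
  Overlap: { 'id' }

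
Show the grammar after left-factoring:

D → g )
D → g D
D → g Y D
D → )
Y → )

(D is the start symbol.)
D → g D'
D' → )
D' → D
D' → Y D
D → )
Y → )

Left-factoring transforms A → αβ₁ | αβ₂ into A → αA' and A' → β₁ | β₂
(α is the longest common prefix among the alternatives). Repeat until
no nonterminal has two alternatives with a common prefix.

Round 1: D has alternatives sharing prefix 'g'. Introduce D': D → g D'
  Add: D' → )
  Add: D' → D
  Add: D' → Y D

No remaining common prefixes — done.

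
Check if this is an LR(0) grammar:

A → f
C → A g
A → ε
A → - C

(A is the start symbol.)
No. Shift-reduce conflict between [A → .] and [A → . - C]

Augment with A' → A and build the canonical LR(0) collection (I0 = CLOSURE({[A' → . A]}), then GOTO on every symbol after a dot until no new states appear). It has 7 states:
  I0: { [A → . - C], [A → . f], [A → .], [A' → . A] }  — shift, reduce
  I1: { [A → - . C], [A → . - C], [A → . f], [A → .], [C → . A g] }  — shift, reduce
  I2: { [A' → A .] }  — accept
  I3: { [A → f .] }  — reduce
  I4: { [C → A . g] }  — shift
  I5: { [A → - C .] }  — reduce
  I6: { [C → A g .] }  — reduce

Conflict in state I0:
  Shift-reduce conflict between [A → .] and [A → . - C]
So the grammar is NOT LR(0).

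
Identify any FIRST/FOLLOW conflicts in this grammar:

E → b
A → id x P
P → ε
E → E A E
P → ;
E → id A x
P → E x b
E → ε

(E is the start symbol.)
Yes. E → E A E with FOLLOW(E) on { 'id' }; E → id A x with FOLLOW(E) on { 'id' }; P → E x b with FOLLOW(P) on { 'b', 'id', 'x' }

A FIRST/FOLLOW conflict occurs when a non-terminal N has a nullable alternative N → β (β ⇒* ε) and another alternative N → α with FIRST(α) ∩ FOLLOW(N) ≠ ∅: on such a lookahead the parser cannot decide between expanding α and letting N vanish via β.

Nullable non-terminals: E, P.
FIRST sets used below: FIRST(E) = { 'b', 'id', ε }, FIRST(A) = { 'id' }

E: nullable alternative(s) E → ε; FOLLOW(E) = { $, 'id', 'x' }
  E → b: FIRST \ {ε} = { 'b' } — disjoint from FOLLOW(E)
  E → E A E: FIRST \ {ε} = { 'b', 'id' } — overlaps FOLLOW(E) on { 'id' }: CONFLICT
  E → id A x: FIRST \ {ε} = { 'id' } — overlaps FOLLOW(E) on { 'id' }: CONFLICT
  E → ε: FIRST \ {ε} = { } — this is the only nullable alternative, skip

P: nullable alternative(s) P → ε; FOLLOW(P) = { $, 'b', 'id', 'x' }
  P → ε: FIRST \ {ε} = { } — this is the only nullable alternative, skip
  P → ;: FIRST \ {ε} = { ';' } — disjoint from FOLLOW(P)
  P → E x b: FIRST \ {ε} = { 'b', 'id', 'x' } — overlaps FOLLOW(P) on { 'b', 'id', 'x' }: CONFLICT

A has no nullable alternative, so no FIRST/FOLLOW check is needed there.

So the grammar has 3 FIRST/FOLLOW conflicts (marked CONFLICT above).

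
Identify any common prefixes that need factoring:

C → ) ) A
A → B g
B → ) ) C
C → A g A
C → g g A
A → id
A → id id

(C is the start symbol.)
Left-factoring is needed when two productions for the same non-terminal
share a common prefix on the right-hand side.

Productions for C:
  C → ) ) A
  C → A g A
  C → g g A
Productions for A:
  A → B g
  A → id
  A → id id

Found common prefix 'id' in productions for A

Answer: Yes, A has productions with common prefix 'id'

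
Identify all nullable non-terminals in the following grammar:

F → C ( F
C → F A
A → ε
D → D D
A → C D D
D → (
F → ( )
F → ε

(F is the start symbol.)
{ 'A', 'C', 'F' }

ε-productions: A → ε, F → ε
So A, F are immediately nullable.
C → F A: every symbol on the right is nullable, so C is nullable too.
No further non-terminal can be added: every production for the remaining non-terminals contains a terminal or a non-nullable non-terminal.
Nullable = { 'A', 'C', 'F' }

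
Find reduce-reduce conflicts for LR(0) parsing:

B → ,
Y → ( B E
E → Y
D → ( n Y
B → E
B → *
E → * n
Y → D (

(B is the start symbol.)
A reduce-reduce conflict occurs when an LR(0) state has two complete items [A → α .] and [B → β .] — both call for a reduction, and with no lookahead the parser cannot choose between them.

Augment with B' → B and build the canonical LR(0) collection (I0 = CLOSURE({[B' → . B]}), then GOTO on every symbol after a dot until no new states appear). It has 15 states:
  I0: { [B → . *], [B → . ,], [B → . E], [B' → . B], [D → . ( n Y], [E → . * n], [E → . Y], [Y → . ( B E], [Y → . D (] }  — shift
  I1: { [B → . *], [B → . ,], [B → . E], [D → ( . n Y], [D → . ( n Y], [E → . * n], [E → . Y], [Y → ( . B E], [Y → . ( B E], [Y → . D (] }  — shift
  I2: { [B → * .], [E → * . n] }  — shift, reduce
  I3: { [B → , .] }  — reduce
  I4: { [B' → B .] }  — accept
  I5: { [Y → D . (] }  — shift
  I6: { [B → E .] }  — reduce
  I7: { [E → Y .] }  — reduce
  I8: { [Y → D ( .] }  — reduce
  I9: { [E → * n .] }  — reduce
  I10: { [D → . ( n Y], [E → . * n], [E → . Y], [Y → ( B . E], [Y → . ( B E], [Y → . D (] }  — shift
  I11: { [D → ( n . Y], [D → . ( n Y], [Y → . ( B E], [Y → . D (] }  — shift
  I12: { [D → ( n Y .] }  — reduce
  I13: { [E → * . n] }  — shift
  I14: { [Y → ( B E .] }  — reduce

No state contains more than one complete item.

Answer: No reduce-reduce conflicts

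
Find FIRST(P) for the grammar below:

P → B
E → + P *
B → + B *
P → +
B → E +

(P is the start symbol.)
{ '+' }

To compute FIRST(P), examine every production with P on the left-hand side, reading each right-hand side left to right until a non-nullable symbol is reached.

FIRST sets of the other non-terminals involved (by the same procedure, iterated to a fixed point):
  FIRST(B) = { '+' }

From P → B:
  - B is a non-terminal: add FIRST(B) \ {ε} = { '+' }
    B is not nullable, so stop
From P → +:
  - '+' is a terminal: add '+' and stop

Collecting: FIRST(P) = { '+' }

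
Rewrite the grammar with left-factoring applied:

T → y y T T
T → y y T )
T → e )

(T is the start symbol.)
T → y y T T'
T' → T
T' → )
T → e )

Left-factoring transforms A → αβ₁ | αβ₂ into A → αA' and A' → β₁ | β₂
(α is the longest common prefix among the alternatives). Repeat until
no nonterminal has two alternatives with a common prefix.

Round 1: T has alternatives sharing prefix 'y y T'. Introduce T': T → y y T T'
  Add: T' → T
  Add: T' → )

No remaining common prefixes — done.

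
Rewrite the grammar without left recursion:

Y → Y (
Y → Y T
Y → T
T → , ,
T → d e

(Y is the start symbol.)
Y → T Y'
Y' → ( Y'
Y' → T Y'
Y' → ε
T → , ,
T → d e

Y is directly left-recursive. The standard transformation for
  A → A α₁ | ... | A α_m | β₁ | ... | β_n
is
  A  → β₁ A' | ... | β_n A'
  A' → α₁ A' | ... | α_m A' | ε

Y → T becomes Y → T Y'
Y → Y ( becomes Y' → ( Y'
Y → Y T becomes Y' → T Y'
Add Y' → ε

Productions for other non-terminals are unchanged:
  T → , ,
  T → d e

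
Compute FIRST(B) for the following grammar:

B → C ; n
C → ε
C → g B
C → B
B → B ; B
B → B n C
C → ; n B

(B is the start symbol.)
FIRST sets of the other non-terminals involved (by the same procedure, iterated to a fixed point):
  FIRST(C) = { ';', 'g', ε }

From B → C ; n:
  - C is a non-terminal: add FIRST(C) \ {ε} = { ';', 'g' }
    C is nullable, so continue to the next symbol
  - ';' is a terminal: add ';' and stop
From B → B ; B:
  - B is the symbol being defined: contributes nothing new
    B is not nullable, so stop
From B → B n C:
  - B is the symbol being defined: contributes nothing new
    B is not nullable, so stop

Collecting: FIRST(B) = { ';', 'g' }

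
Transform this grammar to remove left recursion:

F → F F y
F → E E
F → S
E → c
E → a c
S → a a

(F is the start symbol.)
F is directly left-recursive. The standard transformation for
  A → A α₁ | ... | A α_m | β₁ | ... | β_n
is
  A  → β₁ A' | ... | β_n A'
  A' → α₁ A' | ... | α_m A' | ε

F → E E becomes F → E E F'
F → S becomes F → S F'
F → F F y becomes F' → F y F'
Add F' → ε

Productions for other non-terminals are unchanged:
  E → c
  E → a c
  S → a a

Resulting grammar:
F → E E F'
F → S F'
F' → F y F'
F' → ε
E → c
E → a c
S → a a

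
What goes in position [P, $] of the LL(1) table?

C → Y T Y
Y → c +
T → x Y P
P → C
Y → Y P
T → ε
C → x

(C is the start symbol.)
Empty (error entry)

To find M[P, $], we find productions for P where $ is in the predict set (PREDICT(N → α) = (FIRST(α) \ {ε}) ∪ (FOLLOW(N) if α ⇒* ε)).

Relevant sets:
  FIRST(C) = { 'c', 'x' }

P → C: PREDICT = { 'c', 'x' }

M[P, $] is empty (no production applies)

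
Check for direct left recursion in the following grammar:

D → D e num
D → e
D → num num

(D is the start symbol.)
Direct left recursion occurs when N → N α for some non-terminal N (the right-hand side begins with the left-hand side itself).

D → D e num: LEFT RECURSIVE (starts with D)
D → e: starts with e
D → num num: starts with num

The grammar has direct left recursion on: D.

Answer: Yes, D is left-recursive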